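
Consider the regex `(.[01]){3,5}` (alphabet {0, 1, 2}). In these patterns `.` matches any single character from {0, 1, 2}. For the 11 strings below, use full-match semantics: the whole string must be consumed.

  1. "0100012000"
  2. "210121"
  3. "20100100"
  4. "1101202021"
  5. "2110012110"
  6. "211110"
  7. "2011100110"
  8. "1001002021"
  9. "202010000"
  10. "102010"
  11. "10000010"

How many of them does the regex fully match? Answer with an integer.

1 → match
2 → match
3 → match
4 → match
5 → match
6 → match
7 → match
8 → match
9 → no match
10 → match
11 → match
Total matched: 10

10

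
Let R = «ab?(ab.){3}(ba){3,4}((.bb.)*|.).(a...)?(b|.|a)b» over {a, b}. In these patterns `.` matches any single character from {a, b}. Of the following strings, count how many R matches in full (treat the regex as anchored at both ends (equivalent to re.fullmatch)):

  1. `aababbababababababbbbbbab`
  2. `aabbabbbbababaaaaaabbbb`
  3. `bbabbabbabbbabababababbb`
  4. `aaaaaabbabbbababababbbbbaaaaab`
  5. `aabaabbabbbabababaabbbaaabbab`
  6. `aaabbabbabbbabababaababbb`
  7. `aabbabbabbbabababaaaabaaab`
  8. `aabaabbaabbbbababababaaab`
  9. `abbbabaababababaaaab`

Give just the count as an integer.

2

1 → no match
2 → no match
3 → no match — must start with `a`
4 → no match
5 → match
6 → no match
7 → match
8 → no match
9 → no match
Total matched: 2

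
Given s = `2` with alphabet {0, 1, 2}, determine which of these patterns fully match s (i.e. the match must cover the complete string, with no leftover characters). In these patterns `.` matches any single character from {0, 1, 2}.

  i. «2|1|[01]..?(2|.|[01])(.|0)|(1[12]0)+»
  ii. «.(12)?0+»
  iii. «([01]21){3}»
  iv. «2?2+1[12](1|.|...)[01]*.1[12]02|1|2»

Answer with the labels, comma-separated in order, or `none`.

i → match
ii → no match — must end with `0`
iii → no match — must end with `21`
iv → match

i, iv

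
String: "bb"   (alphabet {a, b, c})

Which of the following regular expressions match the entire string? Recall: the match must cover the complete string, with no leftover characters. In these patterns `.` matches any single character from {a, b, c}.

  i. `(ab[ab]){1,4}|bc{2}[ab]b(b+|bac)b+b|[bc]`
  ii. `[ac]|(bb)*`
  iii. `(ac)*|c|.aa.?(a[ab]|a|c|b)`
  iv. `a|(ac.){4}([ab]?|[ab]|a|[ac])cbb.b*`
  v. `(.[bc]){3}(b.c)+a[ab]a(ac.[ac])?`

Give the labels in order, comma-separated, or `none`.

ii

i → no match
ii → match
iii → no match
iv → no match
v → no match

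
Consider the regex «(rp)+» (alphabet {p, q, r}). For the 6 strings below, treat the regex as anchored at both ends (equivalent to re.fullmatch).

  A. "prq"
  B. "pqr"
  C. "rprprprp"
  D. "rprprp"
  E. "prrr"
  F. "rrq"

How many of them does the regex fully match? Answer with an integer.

A → no match — must start with "rp"
B → no match — must start with "rp"
C → match
D → match
E → no match — must start with "rp"
F → no match — must start with "rp"
Total matched: 2

2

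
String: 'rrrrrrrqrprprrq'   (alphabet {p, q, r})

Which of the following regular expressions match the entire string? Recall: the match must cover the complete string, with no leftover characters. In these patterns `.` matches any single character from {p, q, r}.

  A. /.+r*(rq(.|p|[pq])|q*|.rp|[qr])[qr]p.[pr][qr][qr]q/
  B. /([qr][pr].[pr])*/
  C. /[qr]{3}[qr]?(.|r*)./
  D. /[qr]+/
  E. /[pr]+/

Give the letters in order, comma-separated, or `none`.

A

A → match
B → no match
C → no match
D → no match
E → no match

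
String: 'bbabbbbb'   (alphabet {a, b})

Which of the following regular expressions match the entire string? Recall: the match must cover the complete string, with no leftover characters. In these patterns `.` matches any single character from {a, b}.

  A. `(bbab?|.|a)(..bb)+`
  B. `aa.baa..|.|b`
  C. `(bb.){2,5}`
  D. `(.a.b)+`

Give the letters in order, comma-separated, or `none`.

A → match
B → no match
C → no match
D → no match

A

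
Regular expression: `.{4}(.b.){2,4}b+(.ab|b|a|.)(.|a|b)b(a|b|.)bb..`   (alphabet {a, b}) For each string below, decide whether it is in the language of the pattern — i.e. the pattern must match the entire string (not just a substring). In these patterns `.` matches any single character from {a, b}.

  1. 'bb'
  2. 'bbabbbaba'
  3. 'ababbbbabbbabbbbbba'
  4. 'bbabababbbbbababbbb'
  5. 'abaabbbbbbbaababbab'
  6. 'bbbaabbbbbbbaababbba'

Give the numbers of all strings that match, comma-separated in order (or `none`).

3, 4, 5, 6

1. 'bb' → no match
2. 'bbabbbaba' → no match
3 → match
4 → match
5 → match
6 → match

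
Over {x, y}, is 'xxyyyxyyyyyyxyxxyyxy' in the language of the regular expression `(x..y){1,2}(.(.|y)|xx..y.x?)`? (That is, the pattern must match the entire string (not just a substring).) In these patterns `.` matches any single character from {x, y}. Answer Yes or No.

No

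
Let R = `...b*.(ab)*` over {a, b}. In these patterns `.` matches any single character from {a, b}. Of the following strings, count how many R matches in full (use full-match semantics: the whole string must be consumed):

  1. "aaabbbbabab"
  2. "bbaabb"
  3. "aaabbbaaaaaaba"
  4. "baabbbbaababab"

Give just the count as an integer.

2

1 → match
2 → no match
3 → no match
4 → match
Total matched: 2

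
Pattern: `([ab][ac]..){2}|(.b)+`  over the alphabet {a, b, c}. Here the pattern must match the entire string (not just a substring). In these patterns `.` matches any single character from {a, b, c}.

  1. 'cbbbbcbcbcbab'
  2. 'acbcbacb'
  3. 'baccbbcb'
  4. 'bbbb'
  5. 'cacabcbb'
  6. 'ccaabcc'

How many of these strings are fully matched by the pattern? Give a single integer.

2

1 → no match
2. 'acbcbacb' → match
3. 'baccbbcb' → no match
4. 'bbbb' → match
5. 'cacabcbb' → no match
6. 'ccaabcc' → no match
Total matched: 2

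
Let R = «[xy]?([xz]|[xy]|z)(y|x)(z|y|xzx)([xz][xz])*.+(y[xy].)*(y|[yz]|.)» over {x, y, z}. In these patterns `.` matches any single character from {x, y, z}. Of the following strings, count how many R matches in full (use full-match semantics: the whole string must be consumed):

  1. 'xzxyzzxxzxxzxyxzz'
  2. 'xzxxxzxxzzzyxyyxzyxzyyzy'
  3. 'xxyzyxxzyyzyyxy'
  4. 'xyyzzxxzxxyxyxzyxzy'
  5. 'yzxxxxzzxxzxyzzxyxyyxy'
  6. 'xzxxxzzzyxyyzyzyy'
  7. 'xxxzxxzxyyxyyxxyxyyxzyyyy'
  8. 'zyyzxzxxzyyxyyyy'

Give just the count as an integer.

1 → match
2 → no match
3 → match
4 → match
5 → no match
6 → no match
7 → match
8 → match
Total matched: 5

5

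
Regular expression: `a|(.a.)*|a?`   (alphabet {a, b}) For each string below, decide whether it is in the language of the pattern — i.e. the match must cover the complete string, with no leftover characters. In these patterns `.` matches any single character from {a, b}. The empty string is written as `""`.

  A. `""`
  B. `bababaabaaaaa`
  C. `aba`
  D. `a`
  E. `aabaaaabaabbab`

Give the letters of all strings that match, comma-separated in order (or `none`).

A. `""` → match
B → no match
C. `aba` → no match
D. `a` → match
E → no match

A, D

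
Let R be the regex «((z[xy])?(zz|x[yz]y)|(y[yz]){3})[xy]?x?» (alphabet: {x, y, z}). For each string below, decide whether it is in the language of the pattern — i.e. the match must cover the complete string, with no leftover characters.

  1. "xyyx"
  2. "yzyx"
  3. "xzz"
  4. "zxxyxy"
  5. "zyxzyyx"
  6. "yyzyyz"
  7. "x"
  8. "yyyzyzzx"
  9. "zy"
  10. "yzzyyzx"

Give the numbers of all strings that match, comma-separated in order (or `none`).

1, 5

1 → match
2 → no match
3 → no match
4 → no match
5 → match
6 → no match
7 → no match
8 → no match
9 → no match
10 → no match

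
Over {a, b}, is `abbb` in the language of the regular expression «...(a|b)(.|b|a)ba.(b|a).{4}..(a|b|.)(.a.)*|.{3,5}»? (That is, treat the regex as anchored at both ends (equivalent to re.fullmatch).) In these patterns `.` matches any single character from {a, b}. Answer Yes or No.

Yes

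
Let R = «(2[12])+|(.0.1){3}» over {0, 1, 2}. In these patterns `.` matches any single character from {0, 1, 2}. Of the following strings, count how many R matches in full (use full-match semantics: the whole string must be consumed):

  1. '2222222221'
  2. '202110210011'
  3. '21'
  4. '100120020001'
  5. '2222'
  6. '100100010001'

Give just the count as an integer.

1. '2222222221' → match
2. '202110210011' → match
3. '21' → match
4. '100120020001' → no match
5. '2222' → match
6. '100100010001' → match
Total matched: 5

5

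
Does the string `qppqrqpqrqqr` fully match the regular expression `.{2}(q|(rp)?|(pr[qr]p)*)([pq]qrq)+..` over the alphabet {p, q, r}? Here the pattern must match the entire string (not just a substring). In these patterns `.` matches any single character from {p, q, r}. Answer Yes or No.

Yes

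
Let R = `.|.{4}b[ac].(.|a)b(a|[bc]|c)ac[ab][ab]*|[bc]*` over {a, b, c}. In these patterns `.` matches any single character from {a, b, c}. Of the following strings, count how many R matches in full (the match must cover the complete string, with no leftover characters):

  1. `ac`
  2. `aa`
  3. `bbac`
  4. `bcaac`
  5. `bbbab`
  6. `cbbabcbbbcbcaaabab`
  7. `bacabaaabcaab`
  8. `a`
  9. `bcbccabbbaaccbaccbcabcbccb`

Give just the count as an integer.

1 → no match
2 → no match
3 → no match
4 → no match
5 → no match
6 → no match
7 → no match
8 → match
9 → no match
Total matched: 1

1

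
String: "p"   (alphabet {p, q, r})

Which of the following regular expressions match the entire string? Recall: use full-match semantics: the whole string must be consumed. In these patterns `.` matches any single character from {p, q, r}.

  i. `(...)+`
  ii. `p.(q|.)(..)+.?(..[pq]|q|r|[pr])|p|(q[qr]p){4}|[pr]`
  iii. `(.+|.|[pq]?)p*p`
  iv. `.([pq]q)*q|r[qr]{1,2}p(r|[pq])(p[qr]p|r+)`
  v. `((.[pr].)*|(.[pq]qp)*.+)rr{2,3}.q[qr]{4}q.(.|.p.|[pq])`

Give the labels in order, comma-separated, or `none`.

ii, iii

i → no match
ii → match
iii → match
iv → no match
v → no match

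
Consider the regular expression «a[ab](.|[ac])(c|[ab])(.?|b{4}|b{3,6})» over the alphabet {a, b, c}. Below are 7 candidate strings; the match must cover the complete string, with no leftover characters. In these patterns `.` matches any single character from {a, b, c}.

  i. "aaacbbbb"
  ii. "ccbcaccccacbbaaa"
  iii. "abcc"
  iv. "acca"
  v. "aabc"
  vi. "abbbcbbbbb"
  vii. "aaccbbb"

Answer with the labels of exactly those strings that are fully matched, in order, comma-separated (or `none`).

i, iii, v, vii

i → match
ii → no match — must start with "a"
iii → match
iv → no match
v → match
vi → no match
vii → match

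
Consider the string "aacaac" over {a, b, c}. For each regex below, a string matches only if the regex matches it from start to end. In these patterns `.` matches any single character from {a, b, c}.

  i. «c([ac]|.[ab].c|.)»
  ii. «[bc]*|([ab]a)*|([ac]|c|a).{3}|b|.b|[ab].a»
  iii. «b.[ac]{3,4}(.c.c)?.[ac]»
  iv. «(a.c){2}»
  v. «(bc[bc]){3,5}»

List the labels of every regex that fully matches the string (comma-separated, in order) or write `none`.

i → no match — must start with "c"
ii → no match
iii → no match — must start with "b"
iv → match
v → no match — must start with "bc"

iv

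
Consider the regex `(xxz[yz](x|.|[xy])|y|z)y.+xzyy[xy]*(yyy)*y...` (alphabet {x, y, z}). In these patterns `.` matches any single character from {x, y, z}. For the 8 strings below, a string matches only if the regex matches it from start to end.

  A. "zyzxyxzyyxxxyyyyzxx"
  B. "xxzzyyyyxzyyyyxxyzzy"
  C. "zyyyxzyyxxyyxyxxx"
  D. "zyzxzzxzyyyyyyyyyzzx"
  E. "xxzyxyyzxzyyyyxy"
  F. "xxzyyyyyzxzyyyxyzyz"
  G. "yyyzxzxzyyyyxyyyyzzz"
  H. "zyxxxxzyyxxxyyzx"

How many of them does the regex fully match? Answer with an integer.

8

A → match
B → match
C → match
D → match
E → match
F → match
G → match
H → match
Total matched: 8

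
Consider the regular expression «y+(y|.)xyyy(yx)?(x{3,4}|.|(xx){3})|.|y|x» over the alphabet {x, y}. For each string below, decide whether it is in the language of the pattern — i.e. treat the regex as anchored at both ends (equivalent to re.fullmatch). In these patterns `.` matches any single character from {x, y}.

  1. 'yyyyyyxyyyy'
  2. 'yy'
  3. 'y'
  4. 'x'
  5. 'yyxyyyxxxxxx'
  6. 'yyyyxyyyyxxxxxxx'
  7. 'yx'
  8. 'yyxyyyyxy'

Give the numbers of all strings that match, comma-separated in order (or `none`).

1, 3, 4, 5, 6, 8

1 → match
2 → no match
3 → match
4 → match
5 → match
6 → match
7 → no match
8 → match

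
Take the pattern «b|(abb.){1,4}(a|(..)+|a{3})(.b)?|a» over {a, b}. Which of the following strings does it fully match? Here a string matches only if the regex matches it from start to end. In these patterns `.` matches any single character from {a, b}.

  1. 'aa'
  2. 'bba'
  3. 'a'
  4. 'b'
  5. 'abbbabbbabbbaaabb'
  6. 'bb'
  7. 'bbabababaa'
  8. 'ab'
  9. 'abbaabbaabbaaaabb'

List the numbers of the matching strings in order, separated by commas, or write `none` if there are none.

1. 'aa' → no match
2. 'bba' → no match
3. 'a' → match
4. 'b' → match
5 → match
6. 'bb' → no match
7. 'bbabababaa' → no match
8. 'ab' → no match
9 → match

3, 4, 5, 9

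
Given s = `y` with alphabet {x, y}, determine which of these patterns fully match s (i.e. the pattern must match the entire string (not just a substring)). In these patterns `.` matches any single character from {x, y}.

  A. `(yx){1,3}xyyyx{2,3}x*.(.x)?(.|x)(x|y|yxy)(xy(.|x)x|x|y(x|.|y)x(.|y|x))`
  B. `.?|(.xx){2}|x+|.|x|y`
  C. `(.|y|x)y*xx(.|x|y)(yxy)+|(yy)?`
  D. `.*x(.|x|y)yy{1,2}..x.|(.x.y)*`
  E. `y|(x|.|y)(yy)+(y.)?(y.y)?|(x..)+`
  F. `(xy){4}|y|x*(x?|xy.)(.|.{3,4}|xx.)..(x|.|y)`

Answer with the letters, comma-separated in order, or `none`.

A → no match — must start with `yx`
B → match
C → no match
D → no match
E → match
F → match

B, E, F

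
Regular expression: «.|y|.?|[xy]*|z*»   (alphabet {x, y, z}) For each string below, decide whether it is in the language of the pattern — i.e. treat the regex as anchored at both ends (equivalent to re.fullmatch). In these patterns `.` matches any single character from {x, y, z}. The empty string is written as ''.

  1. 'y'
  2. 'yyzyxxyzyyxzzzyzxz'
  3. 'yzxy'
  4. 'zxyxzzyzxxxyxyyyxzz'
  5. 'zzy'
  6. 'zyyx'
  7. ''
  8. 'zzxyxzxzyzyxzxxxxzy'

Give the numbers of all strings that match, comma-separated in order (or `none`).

1, 7

1. 'y' → match
2 → no match
3. 'yzxy' → no match
4 → no match
5. 'zzy' → no match
6. 'zyyx' → no match
7. '' → match
8 → no match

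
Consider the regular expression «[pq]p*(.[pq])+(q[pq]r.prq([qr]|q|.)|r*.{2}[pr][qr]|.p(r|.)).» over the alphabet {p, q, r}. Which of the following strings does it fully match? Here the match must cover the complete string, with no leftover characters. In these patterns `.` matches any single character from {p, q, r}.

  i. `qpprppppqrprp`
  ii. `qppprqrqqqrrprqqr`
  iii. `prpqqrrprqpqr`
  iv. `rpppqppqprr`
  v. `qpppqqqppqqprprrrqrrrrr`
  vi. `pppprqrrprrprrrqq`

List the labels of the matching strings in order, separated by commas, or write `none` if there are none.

i, ii

i → match
ii → match
iii → no match
iv. `rpppqppqprr` → no match
v → no match
vi → no match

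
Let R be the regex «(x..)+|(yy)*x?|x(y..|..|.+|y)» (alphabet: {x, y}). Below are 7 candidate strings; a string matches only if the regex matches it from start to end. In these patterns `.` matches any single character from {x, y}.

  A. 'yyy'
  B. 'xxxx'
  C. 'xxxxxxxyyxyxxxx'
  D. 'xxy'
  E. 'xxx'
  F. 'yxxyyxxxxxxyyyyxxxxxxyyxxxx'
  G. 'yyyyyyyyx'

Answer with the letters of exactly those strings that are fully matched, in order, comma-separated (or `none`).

B, C, D, E, G

A → no match
B → match
C → match
D → match
E → match
F → no match
G → match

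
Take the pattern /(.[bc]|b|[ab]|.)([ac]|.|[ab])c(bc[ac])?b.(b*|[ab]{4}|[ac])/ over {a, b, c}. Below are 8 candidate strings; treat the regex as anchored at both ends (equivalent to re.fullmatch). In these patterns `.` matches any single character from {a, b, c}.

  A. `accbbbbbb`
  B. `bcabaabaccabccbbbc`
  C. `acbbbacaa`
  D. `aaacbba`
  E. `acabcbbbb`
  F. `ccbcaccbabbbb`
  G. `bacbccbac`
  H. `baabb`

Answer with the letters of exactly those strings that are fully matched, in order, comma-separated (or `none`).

A, G

A → match
B → no match
C → no match
D → no match
E → no match
F → no match
G → match
H → no match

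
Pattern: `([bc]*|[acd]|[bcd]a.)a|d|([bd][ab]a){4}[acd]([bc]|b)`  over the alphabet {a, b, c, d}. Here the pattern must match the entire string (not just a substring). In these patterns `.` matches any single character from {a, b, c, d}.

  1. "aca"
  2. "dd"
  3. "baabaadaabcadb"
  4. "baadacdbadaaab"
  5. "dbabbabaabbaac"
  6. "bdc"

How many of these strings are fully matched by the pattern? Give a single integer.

1 → no match
2 → no match
3 → no match
4 → no match
5 → match
6 → no match
Total matched: 1

1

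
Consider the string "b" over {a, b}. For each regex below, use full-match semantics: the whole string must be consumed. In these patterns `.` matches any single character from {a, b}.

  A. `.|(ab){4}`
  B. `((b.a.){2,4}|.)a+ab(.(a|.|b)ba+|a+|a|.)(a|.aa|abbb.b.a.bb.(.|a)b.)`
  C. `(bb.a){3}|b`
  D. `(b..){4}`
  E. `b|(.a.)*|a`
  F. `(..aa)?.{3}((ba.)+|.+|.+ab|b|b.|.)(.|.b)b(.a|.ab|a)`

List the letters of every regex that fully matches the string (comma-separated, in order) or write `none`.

A, C, E

A → match
B → no match
C → match
D → no match
E → match
F → no match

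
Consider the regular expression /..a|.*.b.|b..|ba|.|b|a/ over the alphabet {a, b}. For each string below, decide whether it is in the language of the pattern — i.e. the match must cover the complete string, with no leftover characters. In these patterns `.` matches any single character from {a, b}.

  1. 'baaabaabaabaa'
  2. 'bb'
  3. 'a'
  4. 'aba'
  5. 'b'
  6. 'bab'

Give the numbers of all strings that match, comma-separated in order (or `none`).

1 → no match
2 → no match
3 → match
4 → match
5 → match
6 → match

3, 4, 5, 6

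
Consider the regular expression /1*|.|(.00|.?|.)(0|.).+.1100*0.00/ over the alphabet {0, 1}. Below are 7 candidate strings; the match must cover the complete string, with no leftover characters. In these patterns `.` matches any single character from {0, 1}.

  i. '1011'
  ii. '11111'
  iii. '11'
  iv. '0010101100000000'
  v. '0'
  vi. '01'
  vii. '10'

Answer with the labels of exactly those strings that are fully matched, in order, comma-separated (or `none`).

ii, iii, iv, v

i. '1011' → no match
ii. '11111' → match
iii. '11' → match
iv → match
v. '0' → match
vi. '01' → no match
vii. '10' → no match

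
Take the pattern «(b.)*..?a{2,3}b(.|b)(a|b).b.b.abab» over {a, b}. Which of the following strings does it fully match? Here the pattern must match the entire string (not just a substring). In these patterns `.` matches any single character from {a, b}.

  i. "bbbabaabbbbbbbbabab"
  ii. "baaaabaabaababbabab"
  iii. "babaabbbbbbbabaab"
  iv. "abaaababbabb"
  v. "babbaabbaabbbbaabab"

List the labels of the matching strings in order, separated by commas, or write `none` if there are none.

i → match
ii → no match
iii → no match — must end with "abab"
iv. "abaaababbabb" → no match — must end with "abab"
v → no match

i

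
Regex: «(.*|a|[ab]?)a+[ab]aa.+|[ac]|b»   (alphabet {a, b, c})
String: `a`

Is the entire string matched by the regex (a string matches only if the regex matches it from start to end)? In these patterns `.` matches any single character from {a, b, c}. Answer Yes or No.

Yes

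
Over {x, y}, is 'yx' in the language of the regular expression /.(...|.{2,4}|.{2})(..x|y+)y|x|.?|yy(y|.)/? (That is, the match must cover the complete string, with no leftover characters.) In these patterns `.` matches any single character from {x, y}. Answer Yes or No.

No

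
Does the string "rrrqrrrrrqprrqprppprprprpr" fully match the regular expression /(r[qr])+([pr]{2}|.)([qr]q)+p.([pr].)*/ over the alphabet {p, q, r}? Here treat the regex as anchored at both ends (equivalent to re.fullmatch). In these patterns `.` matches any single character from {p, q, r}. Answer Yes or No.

Yes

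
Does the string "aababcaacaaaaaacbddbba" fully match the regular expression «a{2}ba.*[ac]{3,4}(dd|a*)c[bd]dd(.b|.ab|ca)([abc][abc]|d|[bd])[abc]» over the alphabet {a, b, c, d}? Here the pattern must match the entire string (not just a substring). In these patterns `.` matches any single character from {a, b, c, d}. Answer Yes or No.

No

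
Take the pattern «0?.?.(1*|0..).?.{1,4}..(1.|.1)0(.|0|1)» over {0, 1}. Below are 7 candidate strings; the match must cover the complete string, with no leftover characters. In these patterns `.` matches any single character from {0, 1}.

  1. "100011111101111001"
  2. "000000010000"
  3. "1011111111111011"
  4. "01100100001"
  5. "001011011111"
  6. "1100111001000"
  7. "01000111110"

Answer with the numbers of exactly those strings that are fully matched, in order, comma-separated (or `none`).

6

1 → no match
2 → no match
3 → no match
4 → no match
5 → no match
6 → match
7 → no match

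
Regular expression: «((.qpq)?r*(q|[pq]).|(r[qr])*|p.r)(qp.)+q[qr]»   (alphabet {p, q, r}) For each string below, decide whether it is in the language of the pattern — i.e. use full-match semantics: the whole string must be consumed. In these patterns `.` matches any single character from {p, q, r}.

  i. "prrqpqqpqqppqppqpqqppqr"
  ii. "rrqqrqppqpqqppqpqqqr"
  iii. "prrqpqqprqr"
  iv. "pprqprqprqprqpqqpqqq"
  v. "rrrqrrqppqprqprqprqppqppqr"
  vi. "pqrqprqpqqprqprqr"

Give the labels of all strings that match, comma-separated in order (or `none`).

i → match
ii → no match
iii. "prrqpqqprqr" → match
iv → match
v → match
vi → match

i, iii, iv, v, vi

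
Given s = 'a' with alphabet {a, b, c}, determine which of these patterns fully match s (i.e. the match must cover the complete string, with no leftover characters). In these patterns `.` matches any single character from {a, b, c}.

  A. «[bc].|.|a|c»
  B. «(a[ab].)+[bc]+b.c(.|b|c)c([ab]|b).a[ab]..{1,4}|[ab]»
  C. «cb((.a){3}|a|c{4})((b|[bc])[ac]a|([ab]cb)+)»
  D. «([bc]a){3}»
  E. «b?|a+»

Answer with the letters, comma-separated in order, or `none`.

A → match
B → match
C → no match — must start with 'cb'
D → no match
E → match

A, B, E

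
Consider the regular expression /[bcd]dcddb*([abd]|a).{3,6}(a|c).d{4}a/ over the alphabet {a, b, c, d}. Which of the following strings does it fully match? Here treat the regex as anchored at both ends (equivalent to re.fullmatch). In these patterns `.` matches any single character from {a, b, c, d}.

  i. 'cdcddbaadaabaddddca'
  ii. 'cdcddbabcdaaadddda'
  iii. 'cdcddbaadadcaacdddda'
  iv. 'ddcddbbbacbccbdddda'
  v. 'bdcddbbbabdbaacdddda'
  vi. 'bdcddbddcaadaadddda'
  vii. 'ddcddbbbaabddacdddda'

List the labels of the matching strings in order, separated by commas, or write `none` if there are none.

ii, iii, iv, v, vi, vii

i → no match — must end with 'da'
ii → match
iii → match
iv → match
v → match
vi → match
vii → match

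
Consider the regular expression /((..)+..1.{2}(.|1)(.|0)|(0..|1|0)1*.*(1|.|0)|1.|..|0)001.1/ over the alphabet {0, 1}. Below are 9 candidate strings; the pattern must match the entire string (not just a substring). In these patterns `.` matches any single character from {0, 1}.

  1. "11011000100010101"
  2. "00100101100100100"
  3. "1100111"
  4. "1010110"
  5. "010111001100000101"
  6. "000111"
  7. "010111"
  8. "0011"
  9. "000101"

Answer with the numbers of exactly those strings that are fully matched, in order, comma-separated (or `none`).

3, 5, 6, 9

1 → no match
2 → no match — must end with "1"
3 → match
4 → no match — must end with "1"
5 → match
6 → match
7 → no match
8 → no match
9 → match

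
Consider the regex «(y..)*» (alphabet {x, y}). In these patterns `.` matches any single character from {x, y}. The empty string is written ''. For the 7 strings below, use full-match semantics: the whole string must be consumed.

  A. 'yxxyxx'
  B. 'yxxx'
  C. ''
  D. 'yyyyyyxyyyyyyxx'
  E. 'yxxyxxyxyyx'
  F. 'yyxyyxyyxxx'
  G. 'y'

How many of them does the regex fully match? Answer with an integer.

A → match
B → no match
C → match
D → no match
E → no match
F → no match
G → no match
Total matched: 2

2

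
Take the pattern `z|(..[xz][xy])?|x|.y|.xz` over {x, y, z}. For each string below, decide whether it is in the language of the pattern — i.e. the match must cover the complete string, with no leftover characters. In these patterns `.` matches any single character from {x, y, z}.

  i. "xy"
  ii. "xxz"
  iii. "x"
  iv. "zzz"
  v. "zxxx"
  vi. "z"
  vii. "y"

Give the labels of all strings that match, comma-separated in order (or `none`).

i, ii, iii, v, vi

i → match
ii → match
iii → match
iv → no match
v → match
vi → match
vii → no match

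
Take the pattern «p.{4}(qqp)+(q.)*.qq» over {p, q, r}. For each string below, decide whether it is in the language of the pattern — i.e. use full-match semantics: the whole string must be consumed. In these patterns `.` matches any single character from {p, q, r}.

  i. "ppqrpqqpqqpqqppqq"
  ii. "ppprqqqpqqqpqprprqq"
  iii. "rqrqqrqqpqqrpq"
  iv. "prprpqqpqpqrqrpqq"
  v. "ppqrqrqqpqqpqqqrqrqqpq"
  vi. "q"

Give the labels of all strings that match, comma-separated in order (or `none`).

i, iv

i → match
ii → no match
iii → no match — must start with "p"
iv → match
v → no match — must end with "qq"
vi. "q" → no match — must start with "p"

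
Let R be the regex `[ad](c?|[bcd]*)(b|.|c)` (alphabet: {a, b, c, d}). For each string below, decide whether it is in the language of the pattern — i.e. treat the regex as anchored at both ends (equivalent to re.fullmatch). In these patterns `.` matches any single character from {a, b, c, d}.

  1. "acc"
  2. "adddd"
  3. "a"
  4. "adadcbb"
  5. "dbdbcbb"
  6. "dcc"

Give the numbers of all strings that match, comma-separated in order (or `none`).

1. "acc" → match
2. "adddd" → match
3. "a" → no match
4. "adadcbb" → no match
5. "dbdbcbb" → match
6. "dcc" → match

1, 2, 5, 6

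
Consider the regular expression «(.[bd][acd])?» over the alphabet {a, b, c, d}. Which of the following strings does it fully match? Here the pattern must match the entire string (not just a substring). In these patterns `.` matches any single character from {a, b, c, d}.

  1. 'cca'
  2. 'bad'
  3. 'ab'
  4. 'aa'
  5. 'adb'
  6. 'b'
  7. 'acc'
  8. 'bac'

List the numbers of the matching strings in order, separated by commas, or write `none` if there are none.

1 → no match
2 → no match
3 → no match
4 → no match
5 → no match
6 → no match
7 → no match
8 → no match

none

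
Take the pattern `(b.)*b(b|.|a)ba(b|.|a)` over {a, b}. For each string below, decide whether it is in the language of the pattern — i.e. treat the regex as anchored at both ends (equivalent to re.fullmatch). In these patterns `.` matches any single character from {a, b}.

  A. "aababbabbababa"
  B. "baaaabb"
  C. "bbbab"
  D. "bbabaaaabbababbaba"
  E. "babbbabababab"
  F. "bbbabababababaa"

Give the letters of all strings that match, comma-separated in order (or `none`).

C, E, F

A → no match
B → no match
C → match
D → no match
E → match
F → match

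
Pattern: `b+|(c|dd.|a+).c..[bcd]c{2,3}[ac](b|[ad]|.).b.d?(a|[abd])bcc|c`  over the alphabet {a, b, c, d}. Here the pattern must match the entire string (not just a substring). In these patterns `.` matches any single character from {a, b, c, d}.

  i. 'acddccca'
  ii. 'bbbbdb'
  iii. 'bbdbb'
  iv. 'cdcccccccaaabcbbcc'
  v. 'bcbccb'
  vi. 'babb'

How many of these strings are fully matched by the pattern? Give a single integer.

i → no match
ii → no match
iii → no match
iv → match
v → no match
vi → no match
Total matched: 1

1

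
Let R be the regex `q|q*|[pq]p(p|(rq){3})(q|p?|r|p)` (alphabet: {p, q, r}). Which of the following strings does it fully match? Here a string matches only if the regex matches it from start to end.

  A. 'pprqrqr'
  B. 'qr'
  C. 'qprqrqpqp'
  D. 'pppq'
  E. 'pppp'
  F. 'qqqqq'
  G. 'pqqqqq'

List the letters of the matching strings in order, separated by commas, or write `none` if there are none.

D, E, F

A → no match
B → no match
C → no match
D → match
E → match
F → match
G → no match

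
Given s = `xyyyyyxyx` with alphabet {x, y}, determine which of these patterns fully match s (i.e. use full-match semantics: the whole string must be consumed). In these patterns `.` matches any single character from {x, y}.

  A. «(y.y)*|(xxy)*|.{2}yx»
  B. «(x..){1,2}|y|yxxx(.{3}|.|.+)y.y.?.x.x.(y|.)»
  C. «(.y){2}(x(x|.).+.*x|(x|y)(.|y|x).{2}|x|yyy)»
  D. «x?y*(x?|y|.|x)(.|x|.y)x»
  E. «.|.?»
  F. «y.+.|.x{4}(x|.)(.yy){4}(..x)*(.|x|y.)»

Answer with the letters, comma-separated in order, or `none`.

A → no match
B → no match
C → no match
D → match
E → no match
F → no match

D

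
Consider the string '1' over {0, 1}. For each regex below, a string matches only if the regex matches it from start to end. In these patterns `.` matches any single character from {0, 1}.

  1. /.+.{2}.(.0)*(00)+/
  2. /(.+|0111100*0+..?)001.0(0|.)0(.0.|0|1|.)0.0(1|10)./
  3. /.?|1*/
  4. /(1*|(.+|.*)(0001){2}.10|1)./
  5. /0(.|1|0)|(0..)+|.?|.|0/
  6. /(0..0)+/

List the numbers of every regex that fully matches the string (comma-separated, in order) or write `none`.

3, 4, 5

1 → no match — must end with '00'
2 → no match
3 → match
4 → match
5 → match
6 → no match — must start with '0'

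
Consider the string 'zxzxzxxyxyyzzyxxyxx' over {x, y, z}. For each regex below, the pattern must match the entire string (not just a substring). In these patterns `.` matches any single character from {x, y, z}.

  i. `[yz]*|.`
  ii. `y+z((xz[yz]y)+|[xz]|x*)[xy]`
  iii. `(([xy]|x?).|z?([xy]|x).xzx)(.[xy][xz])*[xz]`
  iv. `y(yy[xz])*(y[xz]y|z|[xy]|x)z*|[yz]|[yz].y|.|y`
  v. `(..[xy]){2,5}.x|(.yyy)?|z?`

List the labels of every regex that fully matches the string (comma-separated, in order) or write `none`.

iii

i → no match
ii → no match — must start with 'y'
iii → match
iv → no match
v → no match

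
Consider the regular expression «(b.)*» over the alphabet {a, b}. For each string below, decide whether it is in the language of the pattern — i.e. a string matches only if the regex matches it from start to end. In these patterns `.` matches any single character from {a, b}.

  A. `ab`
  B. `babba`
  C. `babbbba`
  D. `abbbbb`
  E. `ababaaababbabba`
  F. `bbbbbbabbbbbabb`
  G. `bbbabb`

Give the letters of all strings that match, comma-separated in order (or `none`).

G

A → no match
B → no match
C → no match
D → no match
E → no match
F → no match
G → match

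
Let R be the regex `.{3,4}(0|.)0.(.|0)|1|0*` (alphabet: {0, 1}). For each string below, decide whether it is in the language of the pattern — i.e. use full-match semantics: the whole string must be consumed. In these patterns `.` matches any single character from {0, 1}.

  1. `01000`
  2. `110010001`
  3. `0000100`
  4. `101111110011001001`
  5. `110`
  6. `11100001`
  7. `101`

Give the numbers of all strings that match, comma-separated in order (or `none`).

1 → no match
2 → no match
3 → no match
4 → no match
5 → no match
6 → match
7 → no match

6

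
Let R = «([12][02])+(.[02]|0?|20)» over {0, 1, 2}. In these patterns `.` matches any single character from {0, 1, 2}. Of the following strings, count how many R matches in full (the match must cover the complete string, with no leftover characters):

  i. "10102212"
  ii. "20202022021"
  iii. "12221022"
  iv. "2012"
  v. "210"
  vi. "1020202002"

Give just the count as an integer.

i → match
ii → no match
iii → match
iv → match
v → no match
vi → match
Total matched: 4

4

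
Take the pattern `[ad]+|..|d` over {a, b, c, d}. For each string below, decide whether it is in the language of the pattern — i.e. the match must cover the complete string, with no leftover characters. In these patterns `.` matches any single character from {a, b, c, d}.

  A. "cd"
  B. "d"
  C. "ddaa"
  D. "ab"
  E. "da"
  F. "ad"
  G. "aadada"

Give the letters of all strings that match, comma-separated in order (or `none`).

A, B, C, D, E, F, G

A. "cd" → match
B. "d" → match
C. "ddaa" → match
D. "ab" → match
E. "da" → match
F. "ad" → match
G. "aadada" → match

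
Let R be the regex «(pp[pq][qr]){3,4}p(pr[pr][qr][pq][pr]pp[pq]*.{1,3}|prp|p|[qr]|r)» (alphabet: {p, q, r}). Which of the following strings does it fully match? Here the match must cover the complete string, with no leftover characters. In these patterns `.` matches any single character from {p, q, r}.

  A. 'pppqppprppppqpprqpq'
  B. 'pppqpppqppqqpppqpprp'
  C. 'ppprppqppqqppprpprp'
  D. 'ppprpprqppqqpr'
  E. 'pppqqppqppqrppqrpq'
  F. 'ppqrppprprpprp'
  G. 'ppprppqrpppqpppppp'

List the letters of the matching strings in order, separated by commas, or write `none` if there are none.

A → no match
B → match
C → no match
D → no match
E → no match
F → no match
G → no match

B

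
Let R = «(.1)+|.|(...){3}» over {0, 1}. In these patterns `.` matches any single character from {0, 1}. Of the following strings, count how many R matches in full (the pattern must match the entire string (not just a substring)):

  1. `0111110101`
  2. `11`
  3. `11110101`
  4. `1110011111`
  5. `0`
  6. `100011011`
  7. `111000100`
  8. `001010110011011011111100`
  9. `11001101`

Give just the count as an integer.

1 → match
2 → match
3 → match
4 → no match
5 → match
6 → match
7 → match
8 → no match
9 → no match
Total matched: 6

6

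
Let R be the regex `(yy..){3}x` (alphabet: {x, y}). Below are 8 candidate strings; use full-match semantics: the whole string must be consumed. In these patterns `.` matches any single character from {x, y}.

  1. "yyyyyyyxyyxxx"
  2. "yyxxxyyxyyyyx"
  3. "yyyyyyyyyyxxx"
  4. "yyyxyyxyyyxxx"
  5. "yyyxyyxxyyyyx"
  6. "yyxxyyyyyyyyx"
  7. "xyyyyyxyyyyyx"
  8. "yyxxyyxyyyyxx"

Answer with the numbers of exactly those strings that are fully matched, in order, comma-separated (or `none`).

1, 3, 4, 5, 6, 8

1 → match
2 → no match
3 → match
4 → match
5 → match
6 → match
7 → no match — must start with "yy"
8 → match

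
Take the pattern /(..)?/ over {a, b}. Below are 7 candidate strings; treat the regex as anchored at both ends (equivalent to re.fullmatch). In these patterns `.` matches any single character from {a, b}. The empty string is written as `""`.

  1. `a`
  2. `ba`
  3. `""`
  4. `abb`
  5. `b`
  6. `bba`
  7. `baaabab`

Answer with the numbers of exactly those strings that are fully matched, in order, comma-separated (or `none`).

1 → no match
2 → match
3 → match
4 → no match
5 → no match
6 → no match
7 → no match

2, 3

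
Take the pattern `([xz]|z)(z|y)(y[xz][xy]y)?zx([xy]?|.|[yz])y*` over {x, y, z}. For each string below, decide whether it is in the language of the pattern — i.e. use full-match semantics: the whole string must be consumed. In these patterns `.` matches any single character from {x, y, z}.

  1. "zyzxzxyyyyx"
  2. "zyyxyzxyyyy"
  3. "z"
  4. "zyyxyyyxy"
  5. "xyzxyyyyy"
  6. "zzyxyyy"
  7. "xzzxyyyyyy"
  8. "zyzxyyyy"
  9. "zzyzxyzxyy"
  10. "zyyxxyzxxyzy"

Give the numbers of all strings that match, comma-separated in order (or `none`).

1 → no match
2 → no match
3 → no match
4 → no match
5 → match
6 → no match
7 → match
8 → match
9 → match
10 → no match

5, 7, 8, 9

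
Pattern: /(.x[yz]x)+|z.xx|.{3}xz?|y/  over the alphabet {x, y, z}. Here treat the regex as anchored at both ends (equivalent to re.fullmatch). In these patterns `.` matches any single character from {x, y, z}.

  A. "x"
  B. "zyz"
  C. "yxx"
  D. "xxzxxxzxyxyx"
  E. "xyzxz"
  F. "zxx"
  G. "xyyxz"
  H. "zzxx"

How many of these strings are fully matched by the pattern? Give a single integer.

A → no match
B → no match
C → no match
D → match
E → match
F → no match
G → match
H → match
Total matched: 4

4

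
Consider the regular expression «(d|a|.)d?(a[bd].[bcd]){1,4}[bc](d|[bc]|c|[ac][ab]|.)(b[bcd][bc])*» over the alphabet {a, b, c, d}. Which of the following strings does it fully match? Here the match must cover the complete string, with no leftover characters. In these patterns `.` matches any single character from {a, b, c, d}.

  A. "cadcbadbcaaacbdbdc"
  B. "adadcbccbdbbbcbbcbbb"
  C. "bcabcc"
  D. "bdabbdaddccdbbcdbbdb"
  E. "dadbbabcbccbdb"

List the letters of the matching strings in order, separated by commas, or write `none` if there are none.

A → no match
B → match
C → no match
D → no match
E → match

B, E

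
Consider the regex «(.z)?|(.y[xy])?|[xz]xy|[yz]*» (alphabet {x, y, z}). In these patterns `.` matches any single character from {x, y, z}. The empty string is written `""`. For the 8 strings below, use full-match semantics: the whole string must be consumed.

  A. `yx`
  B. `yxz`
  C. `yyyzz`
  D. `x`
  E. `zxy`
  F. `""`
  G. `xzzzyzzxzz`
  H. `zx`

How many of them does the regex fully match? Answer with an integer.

A → no match
B → no match
C → match
D → no match
E → match
F → match
G → no match
H → no match
Total matched: 3

3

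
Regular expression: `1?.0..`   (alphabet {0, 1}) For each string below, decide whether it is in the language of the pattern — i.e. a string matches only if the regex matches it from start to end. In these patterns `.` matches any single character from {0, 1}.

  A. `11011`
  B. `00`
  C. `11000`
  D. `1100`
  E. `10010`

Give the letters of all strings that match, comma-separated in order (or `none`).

A, C, E

A → match
B → no match
C → match
D → no match
E → match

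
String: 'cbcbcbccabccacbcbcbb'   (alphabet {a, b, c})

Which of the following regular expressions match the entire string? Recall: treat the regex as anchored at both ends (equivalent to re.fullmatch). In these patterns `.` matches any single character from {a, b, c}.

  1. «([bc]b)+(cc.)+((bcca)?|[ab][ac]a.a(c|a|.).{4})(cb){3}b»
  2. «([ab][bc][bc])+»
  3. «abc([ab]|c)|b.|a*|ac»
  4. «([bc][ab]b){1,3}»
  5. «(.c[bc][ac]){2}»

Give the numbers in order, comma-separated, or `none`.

1

1 → match
2 → no match
3 → no match
4 → no match
5 → no match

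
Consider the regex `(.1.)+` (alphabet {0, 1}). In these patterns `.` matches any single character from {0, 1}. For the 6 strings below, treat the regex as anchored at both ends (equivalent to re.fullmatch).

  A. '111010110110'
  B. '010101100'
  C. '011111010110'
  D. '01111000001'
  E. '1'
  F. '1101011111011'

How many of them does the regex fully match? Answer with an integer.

A → match
B → no match
C → match
D → no match
E → no match
F → no match
Total matched: 2

2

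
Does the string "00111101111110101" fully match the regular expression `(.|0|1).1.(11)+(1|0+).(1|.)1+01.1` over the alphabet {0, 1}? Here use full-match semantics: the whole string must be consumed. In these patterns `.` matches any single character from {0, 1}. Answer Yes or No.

Yes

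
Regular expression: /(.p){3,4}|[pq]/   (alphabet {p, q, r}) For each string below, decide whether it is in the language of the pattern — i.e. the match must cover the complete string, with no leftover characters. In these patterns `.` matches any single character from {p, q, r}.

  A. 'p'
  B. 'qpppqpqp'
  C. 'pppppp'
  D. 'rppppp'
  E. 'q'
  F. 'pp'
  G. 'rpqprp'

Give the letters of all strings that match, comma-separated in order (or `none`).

A, B, C, D, E, G

A → match
B → match
C → match
D → match
E → match
F → no match
G → match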